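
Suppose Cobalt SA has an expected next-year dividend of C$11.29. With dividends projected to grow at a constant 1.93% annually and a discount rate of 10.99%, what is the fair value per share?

Gordon growth model: P₀ = D₁/(r − g), with D₁ = 11.29 given directly.
P₀ = 11.2900 / (0.1099 − 0.0193) = 11.2900 / 0.0906 = 124.6137

C$124.61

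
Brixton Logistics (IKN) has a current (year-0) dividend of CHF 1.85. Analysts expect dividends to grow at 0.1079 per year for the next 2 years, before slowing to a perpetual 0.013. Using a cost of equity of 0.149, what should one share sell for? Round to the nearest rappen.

Two-stage DDM. Project D₁…D_2 at 0.1079, terminal growth 0.013, discount at r = 0.149.
D_1 = 2.0496
D_2 = 2.2708
Terminal value at t=2: TV = D_3/(r−g) = 2.3003/(0.149−0.013) = 16.9139
P₀ = 2.0496/(1+0.149)^1 + 2.2708/(1+0.149)^2 + 16.9139/(1+0.149)^2 = 16.3154

CHF 16.32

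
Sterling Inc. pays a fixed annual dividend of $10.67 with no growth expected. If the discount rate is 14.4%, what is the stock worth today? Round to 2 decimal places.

Zero-growth DDM (perpetuity): P₀ = D/r = 10.67 / 0.144 = 74.0972

$74.10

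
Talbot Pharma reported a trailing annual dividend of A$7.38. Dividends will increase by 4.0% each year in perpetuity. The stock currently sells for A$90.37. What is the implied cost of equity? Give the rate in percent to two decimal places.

Rearranging the constant-growth DDM: r = D₁/P₀ + g.
D₁ = 7.38 × (1 + 0.04) = 7.6752.
r = 7.6752 / 90.37 + 0.04 = 0.08493 + 0.04 = 0.12493

12.49%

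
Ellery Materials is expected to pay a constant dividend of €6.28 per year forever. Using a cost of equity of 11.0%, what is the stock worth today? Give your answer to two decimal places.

€57.09

Zero-growth DDM (perpetuity): P₀ = D/r = 6.28 / 0.11 = 57.0909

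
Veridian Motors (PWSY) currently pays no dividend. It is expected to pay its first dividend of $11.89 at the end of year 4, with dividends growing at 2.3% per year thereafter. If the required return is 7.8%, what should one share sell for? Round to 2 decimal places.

$172.57

Deferred-dividend DDM. At t=3 the remaining stream is a growing perpetuity with first payment D_4 = 11.89.
V_3 = D_4/(r−g) = 11.89/(0.078−0.023) = 216.1818
P₀ = V_3/(1+r)^3 = 216.1818/(1+0.078)^3 = 172.5690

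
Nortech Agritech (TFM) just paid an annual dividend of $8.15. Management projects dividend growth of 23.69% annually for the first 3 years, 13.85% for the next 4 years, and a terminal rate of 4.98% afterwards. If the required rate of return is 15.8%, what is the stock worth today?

Three-stage DDM. Project D₁…D_7; terminal Gordon value at t=7 with g = 0.0498; discount at r = 0.158.
D_1 = 10.0807
D_2 = 12.4689
D_3 = 15.4227
D_4 = 17.5588
D_5 = 19.9907
D_6 = 22.7594
D_7 = 25.9116
TV_7 = 27.2020/(0.158−0.0498) = 251.4044
P₀ = Σ Dₜ/(1+r)ᵗ + TV_7/(1+r)^7 = 156.0544

$156.05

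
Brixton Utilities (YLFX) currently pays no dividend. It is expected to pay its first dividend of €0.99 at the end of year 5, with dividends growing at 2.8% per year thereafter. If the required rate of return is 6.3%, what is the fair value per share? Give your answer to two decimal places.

€22.15

Deferred-dividend DDM. At t=4 the remaining stream is a growing perpetuity with first payment D_5 = 0.99.
V_4 = D_5/(r−g) = 0.99/(0.063−0.028) = 28.2857
P₀ = V_4/(1+r)^4 = 28.2857/(1+0.063)^4 = 22.1531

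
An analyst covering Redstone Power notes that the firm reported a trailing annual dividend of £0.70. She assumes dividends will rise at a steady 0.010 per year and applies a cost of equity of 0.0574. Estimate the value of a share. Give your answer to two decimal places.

Gordon growth model: P₀ = D₁/(r − g). D₁ = 0.70 × (1 + 0.01) = 0.7070.
P₀ = 0.7070 / (0.0574 − 0.01) = 0.7070 / 0.0474 = 14.9156

£14.92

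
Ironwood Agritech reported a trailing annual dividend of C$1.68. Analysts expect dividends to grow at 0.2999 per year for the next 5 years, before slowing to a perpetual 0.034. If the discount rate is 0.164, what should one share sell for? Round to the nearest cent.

Two-stage DDM. Project D₁…D_5 at 0.2999, terminal growth 0.034, discount at r = 0.164.
D_1 = 2.1838
D_2 = 2.8388
D_3 = 3.6901
D_4 = 4.7968
D_5 = 6.2353
Terminal value at t=5: TV = D_6/(r−g) = 6.4473/(0.164−0.034) = 49.5948
P₀ = 2.1838/(1+0.164)^1 + 2.8388/(1+0.164)^2 + 3.6901/(1+0.164)^3 + 4.7968/(1+0.164)^4 + 6.2353/(1+0.164)^5 + 49.5948/(1+0.164)^5 = 35.0520

C$35.05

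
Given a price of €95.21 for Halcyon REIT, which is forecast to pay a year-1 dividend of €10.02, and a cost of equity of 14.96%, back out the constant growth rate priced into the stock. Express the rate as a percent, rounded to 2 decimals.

From P₀ = D₁/(r − g), the implied growth is g = r − D₁/P₀.
g = 0.1496 − 10.02/95.21 = 0.1496 − 0.10524 = 0.04436

4.44%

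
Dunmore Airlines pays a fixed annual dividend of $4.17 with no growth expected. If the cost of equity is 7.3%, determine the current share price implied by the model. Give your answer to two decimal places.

Zero-growth DDM (perpetuity): P₀ = D/r = 4.17 / 0.073 = 57.1233

$57.12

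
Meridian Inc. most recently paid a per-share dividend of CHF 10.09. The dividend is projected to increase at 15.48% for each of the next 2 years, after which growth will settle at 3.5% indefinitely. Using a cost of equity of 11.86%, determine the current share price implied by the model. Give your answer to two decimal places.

Two-stage DDM. Project D₁…D_2 at 0.1548, terminal growth 0.035, discount at r = 0.1186.
D_1 = 11.6519
D_2 = 13.4557
Terminal value at t=2: TV = D_3/(r−g) = 13.9266/(0.1186−0.035) = 166.5861
P₀ = 11.6519/(1+0.1186)^1 + 13.4557/(1+0.1186)^2 + 166.5861/(1+0.1186)^2 = 154.3042

CHF 154.30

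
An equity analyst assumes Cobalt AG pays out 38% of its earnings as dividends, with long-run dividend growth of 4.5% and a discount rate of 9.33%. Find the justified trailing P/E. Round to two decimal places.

8.22

Justified trailing P/E = b(1+g)/(r−g) = 0.38×(1+0.045)/(0.0933−0.045) = 8.2215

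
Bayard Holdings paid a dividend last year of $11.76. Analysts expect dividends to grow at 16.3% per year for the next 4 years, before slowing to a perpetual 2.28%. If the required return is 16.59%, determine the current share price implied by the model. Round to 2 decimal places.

Two-stage DDM. Project D₁…D_4 at 0.163, terminal growth 0.0228, discount at r = 0.1659.
D_1 = 13.6769
D_2 = 15.9062
D_3 = 18.4989
D_4 = 21.5142
Terminal value at t=4: TV = D_5/(r−g) = 22.0048/(0.1659−0.0228) = 153.7720
P₀ = 13.6769/(1+0.1659)^1 + 15.9062/(1+0.1659)^2 + 18.4989/(1+0.1659)^3 + 21.5142/(1+0.1659)^4 + 153.7720/(1+0.1659)^4 = 129.9690

$129.97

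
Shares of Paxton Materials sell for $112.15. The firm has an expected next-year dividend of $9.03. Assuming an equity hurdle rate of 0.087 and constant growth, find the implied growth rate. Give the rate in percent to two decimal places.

0.65%

From P₀ = D₁/(r − g), the implied growth is g = r − D₁/P₀.
g = 0.087 − 9.03/112.15 = 0.087 − 0.08052 = 0.00648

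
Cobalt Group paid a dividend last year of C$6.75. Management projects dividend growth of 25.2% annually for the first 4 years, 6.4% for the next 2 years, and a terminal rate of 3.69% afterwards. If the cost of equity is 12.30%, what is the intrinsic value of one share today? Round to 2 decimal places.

C$167.67

Three-stage DDM. Project D₁…D_6; terminal Gordon value at t=6 with g = 0.0369; discount at r = 0.123.
D_1 = 8.4510
D_2 = 10.5807
D_3 = 13.2470
D_4 = 16.5852
D_5 = 17.6467
D_6 = 18.7761
TV_6 = 19.4689/(0.123−0.0369) = 226.1195
P₀ = Σ Dₜ/(1+r)ᵗ + TV_6/(1+r)^6 = 167.6732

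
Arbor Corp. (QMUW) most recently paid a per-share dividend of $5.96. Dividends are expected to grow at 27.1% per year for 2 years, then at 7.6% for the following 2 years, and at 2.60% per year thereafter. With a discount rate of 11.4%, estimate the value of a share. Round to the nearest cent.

Three-stage DDM. Project D₁…D_4; terminal Gordon value at t=4 with g = 0.026; discount at r = 0.114.
D_1 = 7.5752
D_2 = 9.6280
D_3 = 10.3598
D_4 = 11.1471
TV_4 = 11.4369/(0.114−0.026) = 129.9651
P₀ = Σ Dₜ/(1+r)ᵗ + TV_4/(1+r)^4 = 113.6790

$113.68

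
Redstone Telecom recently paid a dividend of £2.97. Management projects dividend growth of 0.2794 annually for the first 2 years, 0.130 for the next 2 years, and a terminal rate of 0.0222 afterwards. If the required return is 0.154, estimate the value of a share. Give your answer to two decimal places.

Three-stage DDM. Project D₁…D_4; terminal Gordon value at t=4 with g = 0.0222; discount at r = 0.154.
D_1 = 3.7998
D_2 = 4.8615
D_3 = 5.4935
D_4 = 6.2076
TV_4 = 6.3454/(0.154−0.0222) = 48.1445
P₀ = Σ Dₜ/(1+r)ᵗ + TV_4/(1+r)^4 = 41.1653

£41.17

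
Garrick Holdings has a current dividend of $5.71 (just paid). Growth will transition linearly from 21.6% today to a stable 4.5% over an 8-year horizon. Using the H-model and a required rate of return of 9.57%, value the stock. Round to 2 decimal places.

H-model: P₀ = D₀[(1+g_L) + H(g_S−g_L)]/(r−g_L), with H = 8/2 = 4.
P₀ = 5.71 × [(1+0.045) + 4×(0.216−0.045)] / (0.0957−0.045)
   = 5.71 × 1.7290 / 0.0507 = 194.7256

$194.73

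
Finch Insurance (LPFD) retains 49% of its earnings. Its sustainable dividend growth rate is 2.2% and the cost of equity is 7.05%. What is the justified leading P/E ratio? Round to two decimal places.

10.52

Payout ratio b = 1 − 0.49 = 0.51.
Justified leading P/E = b/(r−g) = 0.51/(0.0705−0.022) = 10.5155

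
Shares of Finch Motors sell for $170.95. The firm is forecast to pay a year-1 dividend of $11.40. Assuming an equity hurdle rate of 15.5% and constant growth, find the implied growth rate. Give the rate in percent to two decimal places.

8.83%

From P₀ = D₁/(r − g), the implied growth is g = r − D₁/P₀.
g = 0.155 − 11.40/170.95 = 0.155 − 0.06669 = 0.08831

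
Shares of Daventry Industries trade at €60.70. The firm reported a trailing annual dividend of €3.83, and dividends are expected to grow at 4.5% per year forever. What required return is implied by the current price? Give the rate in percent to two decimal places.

11.09%

Rearranging the constant-growth DDM: r = D₁/P₀ + g.
D₁ = 3.83 × (1 + 0.045) = 4.0023.
r = 4.0023 / 60.70 + 0.045 = 0.06594 + 0.045 = 0.11094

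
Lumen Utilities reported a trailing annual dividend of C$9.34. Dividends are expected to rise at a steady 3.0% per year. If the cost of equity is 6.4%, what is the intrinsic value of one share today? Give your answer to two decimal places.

C$282.95

Gordon growth model: P₀ = D₁/(r − g). D₁ = 9.34 × (1 + 0.03) = 9.6202.
P₀ = 9.6202 / (0.064 − 0.03) = 9.6202 / 0.034 = 282.9471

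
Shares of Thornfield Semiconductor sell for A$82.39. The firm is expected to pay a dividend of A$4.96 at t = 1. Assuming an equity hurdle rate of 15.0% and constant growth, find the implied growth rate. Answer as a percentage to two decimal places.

8.98%

From P₀ = D₁/(r − g), the implied growth is g = r − D₁/P₀.
g = 0.15 − 4.96/82.39 = 0.15 − 0.06020 = 0.08980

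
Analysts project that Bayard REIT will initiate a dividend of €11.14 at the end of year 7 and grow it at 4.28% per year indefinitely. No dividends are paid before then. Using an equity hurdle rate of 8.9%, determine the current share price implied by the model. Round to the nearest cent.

€144.57

Deferred-dividend DDM. At t=6 the remaining stream is a growing perpetuity with first payment D_7 = 11.14.
V_6 = D_7/(r−g) = 11.14/(0.089−0.0428) = 241.1255
P₀ = V_6/(1+r)^6 = 241.1255/(1+0.089)^6 = 144.5693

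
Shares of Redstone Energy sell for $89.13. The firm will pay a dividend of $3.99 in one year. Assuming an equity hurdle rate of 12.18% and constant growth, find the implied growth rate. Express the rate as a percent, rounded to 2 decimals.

From P₀ = D₁/(r − g), the implied growth is g = r − D₁/P₀.
g = 0.1218 − 3.99/89.13 = 0.1218 − 0.04477 = 0.07703

7.70%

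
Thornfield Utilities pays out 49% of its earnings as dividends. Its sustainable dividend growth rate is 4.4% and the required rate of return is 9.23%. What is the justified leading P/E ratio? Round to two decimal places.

Justified leading P/E = b/(r−g) = 0.49/(0.0923−0.044) = 10.1449

10.14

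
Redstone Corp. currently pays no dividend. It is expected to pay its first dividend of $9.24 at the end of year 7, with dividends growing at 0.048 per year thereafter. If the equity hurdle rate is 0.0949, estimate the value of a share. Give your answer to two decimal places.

$114.35

Deferred-dividend DDM. At t=6 the remaining stream is a growing perpetuity with first payment D_7 = 9.24.
V_6 = D_7/(r−g) = 9.24/(0.0949−0.048) = 197.0149
P₀ = V_6/(1+r)^6 = 197.0149/(1+0.0949)^6 = 114.3543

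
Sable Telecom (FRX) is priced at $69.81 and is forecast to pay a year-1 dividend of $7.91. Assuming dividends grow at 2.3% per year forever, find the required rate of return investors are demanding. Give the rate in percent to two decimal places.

Rearranging the constant-growth DDM: r = D₁/P₀ + g.
r = 7.9100 / 69.81 + 0.023 = 0.11331 + 0.023 = 0.13631

13.63%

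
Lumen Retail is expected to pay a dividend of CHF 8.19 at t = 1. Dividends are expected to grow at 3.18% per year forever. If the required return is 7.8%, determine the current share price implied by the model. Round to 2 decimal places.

CHF 177.27

Gordon growth model: P₀ = D₁/(r − g), with D₁ = 8.19 given directly.
P₀ = 8.1900 / (0.078 − 0.0318) = 8.1900 / 0.0462 = 177.2727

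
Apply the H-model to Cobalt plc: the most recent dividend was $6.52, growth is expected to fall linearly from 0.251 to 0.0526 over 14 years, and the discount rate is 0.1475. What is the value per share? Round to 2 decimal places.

H-model: P₀ = D₀[(1+g_L) + H(g_S−g_L)]/(r−g_L), with H = 14/2 = 7.
P₀ = 6.52 × [(1+0.0526) + 7×(0.251−0.0526)] / (0.1475−0.0526)
   = 6.52 × 2.4414 / 0.0949 = 167.7337

$167.73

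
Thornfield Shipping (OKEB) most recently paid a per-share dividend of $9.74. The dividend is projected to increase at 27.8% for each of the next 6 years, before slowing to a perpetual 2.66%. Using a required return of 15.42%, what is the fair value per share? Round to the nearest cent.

$229.16

Two-stage DDM. Project D₁…D_6 at 0.278, terminal growth 0.0266, discount at r = 0.1542.
D_1 = 12.4477
D_2 = 15.9082
D_3 = 20.3307
D_4 = 25.9826
D_5 = 33.2057
D_6 = 42.4369
Terminal value at t=6: TV = D_7/(r−g) = 43.5658/(0.1542−0.0266) = 341.4245
P₀ = 12.4477/(1+0.1542)^1 + 15.9082/(1+0.1542)^2 + 20.3307/(1+0.1542)^3 + 25.9826/(1+0.1542)^4 + 33.2057/(1+0.1542)^5 + 42.4369/(1+0.1542)^6 + 341.4245/(1+0.1542)^6 = 229.1634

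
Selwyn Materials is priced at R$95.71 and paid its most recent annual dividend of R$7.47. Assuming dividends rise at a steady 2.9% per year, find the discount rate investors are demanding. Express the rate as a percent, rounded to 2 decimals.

10.93%

Rearranging the constant-growth DDM: r = D₁/P₀ + g.
D₁ = 7.47 × (1 + 0.029) = 7.6866.
r = 7.6866 / 95.71 + 0.029 = 0.08031 + 0.029 = 0.10931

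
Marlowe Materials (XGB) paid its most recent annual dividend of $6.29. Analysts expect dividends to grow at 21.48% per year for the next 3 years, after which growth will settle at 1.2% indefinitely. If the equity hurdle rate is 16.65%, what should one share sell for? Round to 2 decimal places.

Two-stage DDM. Project D₁…D_3 at 0.2148, terminal growth 0.012, discount at r = 0.1665.
D_1 = 7.6411
D_2 = 9.2824
D_3 = 11.2763
Terminal value at t=3: TV = D_4/(r−g) = 11.4116/(0.1665−0.012) = 73.8613
P₀ = 7.6411/(1+0.1665)^1 + 9.2824/(1+0.1665)^2 + 11.2763/(1+0.1665)^3 + 73.8613/(1+0.1665)^3 = 67.0094

$67.01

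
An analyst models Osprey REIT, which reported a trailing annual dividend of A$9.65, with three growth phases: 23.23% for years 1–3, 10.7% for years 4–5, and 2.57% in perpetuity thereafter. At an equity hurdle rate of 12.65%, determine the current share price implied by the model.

A$183.48

Three-stage DDM. Project D₁…D_5; terminal Gordon value at t=5 with g = 0.0257; discount at r = 0.1265.
D_1 = 11.8917
D_2 = 14.6541
D_3 = 18.0583
D_4 = 19.9905
D_5 = 22.1295
TV_5 = 22.6982/(0.1265−0.0257) = 225.1810
P₀ = Σ Dₜ/(1+r)ᵗ + TV_5/(1+r)^5 = 183.4785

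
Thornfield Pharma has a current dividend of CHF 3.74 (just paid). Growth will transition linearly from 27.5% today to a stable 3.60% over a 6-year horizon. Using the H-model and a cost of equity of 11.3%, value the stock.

H-model: P₀ = D₀[(1+g_L) + H(g_S−g_L)]/(r−g_L), with H = 6/2 = 3.
P₀ = 3.74 × [(1+0.036) + 3×(0.275−0.036)] / (0.113−0.036)
   = 3.74 × 1.7530 / 0.077 = 85.1457

CHF 85.15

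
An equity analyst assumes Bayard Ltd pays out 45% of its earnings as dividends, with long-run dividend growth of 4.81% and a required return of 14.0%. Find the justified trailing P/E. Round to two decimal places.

Justified trailing P/E = b(1+g)/(r−g) = 0.45×(1+0.0481)/(0.14−0.0481) = 5.1322

5.13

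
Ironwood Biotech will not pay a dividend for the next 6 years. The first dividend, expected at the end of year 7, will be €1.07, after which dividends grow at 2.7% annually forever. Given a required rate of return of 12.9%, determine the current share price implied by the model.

€5.07

Deferred-dividend DDM. At t=6 the remaining stream is a growing perpetuity with first payment D_7 = 1.07.
V_6 = D_7/(r−g) = 1.07/(0.129−0.027) = 10.4902
P₀ = V_6/(1+r)^6 = 10.4902/(1+0.129)^6 = 5.0655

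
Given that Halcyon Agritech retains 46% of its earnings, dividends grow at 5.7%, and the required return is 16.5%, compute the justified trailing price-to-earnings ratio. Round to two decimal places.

Payout ratio b = 1 − 0.46 = 0.54.
Justified trailing P/E = b(1+g)/(r−g) = 0.54×(1+0.057)/(0.165−0.057) = 5.2850

5.28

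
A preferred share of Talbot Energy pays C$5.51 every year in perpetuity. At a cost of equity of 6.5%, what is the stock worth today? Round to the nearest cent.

C$84.77

Zero-growth DDM (perpetuity): P₀ = D/r = 5.51 / 0.065 = 84.7692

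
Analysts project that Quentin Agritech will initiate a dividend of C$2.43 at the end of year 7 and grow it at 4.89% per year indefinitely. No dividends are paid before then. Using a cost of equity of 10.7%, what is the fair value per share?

Deferred-dividend DDM. At t=6 the remaining stream is a growing perpetuity with first payment D_7 = 2.43.
V_6 = D_7/(r−g) = 2.43/(0.107−0.0489) = 41.8244
P₀ = V_6/(1+r)^6 = 41.8244/(1+0.107)^6 = 22.7271

C$22.73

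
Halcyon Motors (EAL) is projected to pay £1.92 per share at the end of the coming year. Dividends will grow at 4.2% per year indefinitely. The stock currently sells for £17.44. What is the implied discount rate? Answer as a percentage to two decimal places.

Rearranging the constant-growth DDM: r = D₁/P₀ + g.
r = 1.9200 / 17.44 + 0.042 = 0.11009 + 0.042 = 0.15209

15.21%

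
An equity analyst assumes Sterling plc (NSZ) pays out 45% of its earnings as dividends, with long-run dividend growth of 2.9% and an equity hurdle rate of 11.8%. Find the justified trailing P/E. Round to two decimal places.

5.20

Justified trailing P/E = b(1+g)/(r−g) = 0.45×(1+0.029)/(0.118−0.029) = 5.2028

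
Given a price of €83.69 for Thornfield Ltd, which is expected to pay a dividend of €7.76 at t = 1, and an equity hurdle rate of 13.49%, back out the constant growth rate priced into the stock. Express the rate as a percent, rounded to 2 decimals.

4.22%

From P₀ = D₁/(r − g), the implied growth is g = r − D₁/P₀.
g = 0.1349 − 7.76/83.69 = 0.1349 − 0.09272 = 0.04218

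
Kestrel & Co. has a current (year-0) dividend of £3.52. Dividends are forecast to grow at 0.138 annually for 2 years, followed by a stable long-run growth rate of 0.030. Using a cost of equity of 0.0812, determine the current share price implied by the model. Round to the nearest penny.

Two-stage DDM. Project D₁…D_2 at 0.138, terminal growth 0.03, discount at r = 0.0812.
D_1 = 4.0058
D_2 = 4.5586
Terminal value at t=2: TV = D_3/(r−g) = 4.6953/(0.0812−0.03) = 91.7053
P₀ = 4.0058/(1+0.0812)^1 + 4.5586/(1+0.0812)^2 + 91.7053/(1+0.0812)^2 = 86.0526

£86.05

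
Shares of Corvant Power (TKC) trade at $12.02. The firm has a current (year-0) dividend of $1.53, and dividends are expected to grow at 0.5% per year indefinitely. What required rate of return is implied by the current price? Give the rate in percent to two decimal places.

Rearranging the constant-growth DDM: r = D₁/P₀ + g.
D₁ = 1.53 × (1 + 0.005) = 1.5376.
r = 1.5376 / 12.02 + 0.005 = 0.12792 + 0.005 = 0.13292

13.29%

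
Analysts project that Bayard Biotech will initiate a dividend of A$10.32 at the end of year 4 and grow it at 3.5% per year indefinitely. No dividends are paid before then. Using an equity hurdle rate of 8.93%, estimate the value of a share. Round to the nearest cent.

A$147.04

Deferred-dividend DDM. At t=3 the remaining stream is a growing perpetuity with first payment D_4 = 10.32.
V_3 = D_4/(r−g) = 10.32/(0.0893−0.035) = 190.0552
P₀ = V_3/(1+r)^3 = 190.0552/(1+0.0893)^3 = 147.0406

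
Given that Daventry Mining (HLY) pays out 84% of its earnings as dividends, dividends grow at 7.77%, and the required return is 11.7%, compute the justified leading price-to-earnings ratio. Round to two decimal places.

21.37

Justified leading P/E = b/(r−g) = 0.84/(0.117−0.0777) = 21.3740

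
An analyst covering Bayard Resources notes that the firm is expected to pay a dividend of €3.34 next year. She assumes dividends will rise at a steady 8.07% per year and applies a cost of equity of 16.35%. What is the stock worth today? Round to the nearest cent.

€40.34

Gordon growth model: P₀ = D₁/(r − g), with D₁ = 3.34 given directly.
P₀ = 3.3400 / (0.1635 − 0.0807) = 3.3400 / 0.0828 = 40.3382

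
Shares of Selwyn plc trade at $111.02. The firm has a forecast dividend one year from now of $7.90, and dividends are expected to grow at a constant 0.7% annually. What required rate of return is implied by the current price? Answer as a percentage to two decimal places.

Rearranging the constant-growth DDM: r = D₁/P₀ + g.
r = 7.9000 / 111.02 + 0.007 = 0.07116 + 0.007 = 0.07816

7.82%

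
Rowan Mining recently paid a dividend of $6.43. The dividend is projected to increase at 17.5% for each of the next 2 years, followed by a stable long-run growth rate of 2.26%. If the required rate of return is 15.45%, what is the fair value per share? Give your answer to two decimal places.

$64.84

Two-stage DDM. Project D₁…D_2 at 0.175, terminal growth 0.0226, discount at r = 0.1545.
D_1 = 7.5553
D_2 = 8.8774
Terminal value at t=2: TV = D_3/(r−g) = 9.0780/(0.1545−0.0226) = 68.8252
P₀ = 7.5553/(1+0.1545)^1 + 8.8774/(1+0.1545)^2 + 68.8252/(1+0.1545)^2 = 64.8414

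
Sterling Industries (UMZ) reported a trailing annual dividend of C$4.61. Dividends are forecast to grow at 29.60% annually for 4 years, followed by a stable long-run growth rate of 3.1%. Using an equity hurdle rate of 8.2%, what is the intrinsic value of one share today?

Two-stage DDM. Project D₁…D_4 at 0.296, terminal growth 0.031, discount at r = 0.082.
D_1 = 5.9746
D_2 = 7.7430
D_3 = 10.0350
D_4 = 13.0053
Terminal value at t=4: TV = D_5/(r−g) = 13.4085/(0.082−0.031) = 262.9114
P₀ = 5.9746/(1+0.082)^1 + 7.7430/(1+0.082)^2 + 10.0350/(1+0.082)^3 + 13.0053/(1+0.082)^4 + 262.9114/(1+0.082)^4 = 221.3693

C$221.37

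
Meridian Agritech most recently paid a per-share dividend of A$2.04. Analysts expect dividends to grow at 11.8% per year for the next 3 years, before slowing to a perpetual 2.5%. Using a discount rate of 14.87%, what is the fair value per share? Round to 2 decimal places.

A$21.38

Two-stage DDM. Project D₁…D_3 at 0.118, terminal growth 0.025, discount at r = 0.1487.
D_1 = 2.2807
D_2 = 2.5498
D_3 = 2.8507
Terminal value at t=3: TV = D_4/(r−g) = 2.9220/(0.1487−0.025) = 23.6216
P₀ = 2.2807/(1+0.1487)^1 + 2.5498/(1+0.1487)^2 + 2.8507/(1+0.1487)^3 + 23.6216/(1+0.1487)^3 = 21.3831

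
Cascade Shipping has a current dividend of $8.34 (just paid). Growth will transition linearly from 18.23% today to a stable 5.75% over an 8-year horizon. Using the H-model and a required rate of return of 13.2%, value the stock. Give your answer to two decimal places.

H-model: P₀ = D₀[(1+g_L) + H(g_S−g_L)]/(r−g_L), with H = 8/2 = 4.
P₀ = 8.34 × [(1+0.0575) + 4×(0.1823−0.0575)] / (0.132−0.0575)
   = 8.34 × 1.5567 / 0.0745 = 174.2668

$174.27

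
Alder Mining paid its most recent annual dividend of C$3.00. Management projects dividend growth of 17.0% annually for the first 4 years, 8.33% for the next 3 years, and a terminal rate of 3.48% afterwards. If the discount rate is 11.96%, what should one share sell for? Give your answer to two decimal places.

Three-stage DDM. Project D₁…D_7; terminal Gordon value at t=7 with g = 0.0348; discount at r = 0.1196.
D_1 = 3.5100
D_2 = 4.1067
D_3 = 4.8048
D_4 = 5.6217
D_5 = 6.0899
D_6 = 6.5972
D_7 = 7.1468
TV_7 = 7.3955/(0.1196−0.0348) = 87.2110
P₀ = Σ Dₜ/(1+r)ᵗ + TV_7/(1+r)^7 = 63.0135

C$63.01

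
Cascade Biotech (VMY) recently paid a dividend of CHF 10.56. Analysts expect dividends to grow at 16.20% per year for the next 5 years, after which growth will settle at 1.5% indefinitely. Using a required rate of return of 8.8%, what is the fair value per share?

Two-stage DDM. Project D₁…D_5 at 0.162, terminal growth 0.015, discount at r = 0.088.
D_1 = 12.2707
D_2 = 14.2586
D_3 = 16.5685
D_4 = 19.2526
D_5 = 22.3715
Terminal value at t=5: TV = D_6/(r−g) = 22.7070/(0.088−0.015) = 311.0554
P₀ = 12.2707/(1+0.088)^1 + 14.2586/(1+0.088)^2 + 16.5685/(1+0.088)^3 + 19.2526/(1+0.088)^4 + 22.3715/(1+0.088)^5 + 311.0554/(1+0.088)^5 = 268.6314

CHF 268.63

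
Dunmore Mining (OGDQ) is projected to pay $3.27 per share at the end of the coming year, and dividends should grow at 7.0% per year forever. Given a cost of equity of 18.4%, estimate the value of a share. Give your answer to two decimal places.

$28.68

Gordon growth model: P₀ = D₁/(r − g), with D₁ = 3.27 given directly.
P₀ = 3.2700 / (0.184 − 0.07) = 3.2700 / 0.114 = 28.6842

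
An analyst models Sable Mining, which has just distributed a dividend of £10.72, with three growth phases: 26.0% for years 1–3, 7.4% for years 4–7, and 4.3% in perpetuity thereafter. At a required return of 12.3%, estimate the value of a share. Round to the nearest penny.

£260.05

Three-stage DDM. Project D₁…D_7; terminal Gordon value at t=7 with g = 0.043; discount at r = 0.123.
D_1 = 13.5072
D_2 = 17.0191
D_3 = 21.4440
D_4 = 23.0309
D_5 = 24.7352
D_6 = 26.5656
D_7 = 28.5314
TV_7 = 29.7583/(0.123−0.043) = 371.9785
P₀ = Σ Dₜ/(1+r)ᵗ + TV_7/(1+r)^7 = 260.0482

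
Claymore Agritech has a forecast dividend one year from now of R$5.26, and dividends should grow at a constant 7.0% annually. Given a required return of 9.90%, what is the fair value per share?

R$181.38

Gordon growth model: P₀ = D₁/(r − g), with D₁ = 5.26 given directly.
P₀ = 5.2600 / (0.099 − 0.07) = 5.2600 / 0.029 = 181.3793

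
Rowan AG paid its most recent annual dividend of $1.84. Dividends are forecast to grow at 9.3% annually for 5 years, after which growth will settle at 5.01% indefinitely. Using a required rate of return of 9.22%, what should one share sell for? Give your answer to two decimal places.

Two-stage DDM. Project D₁…D_5 at 0.093, terminal growth 0.0501, discount at r = 0.0922.
D_1 = 2.0111
D_2 = 2.1982
D_3 = 2.4026
D_4 = 2.6260
D_5 = 2.8702
Terminal value at t=5: TV = D_6/(r−g) = 3.0140/(0.0922−0.0501) = 71.5924
P₀ = 2.0111/(1+0.0922)^1 + 2.1982/(1+0.0922)^2 + 2.4026/(1+0.0922)^3 + 2.6260/(1+0.0922)^4 + 2.8702/(1+0.0922)^5 + 71.5924/(1+0.0922)^5 = 55.2837

$55.28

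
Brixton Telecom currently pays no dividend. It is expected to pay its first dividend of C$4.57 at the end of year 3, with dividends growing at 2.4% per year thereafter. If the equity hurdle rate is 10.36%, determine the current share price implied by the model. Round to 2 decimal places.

Deferred-dividend DDM. At t=2 the remaining stream is a growing perpetuity with first payment D_3 = 4.57.
V_2 = D_3/(r−g) = 4.57/(0.1036−0.024) = 57.4121
P₀ = V_2/(1+r)^2 = 57.4121/(1+0.1036)^2 = 47.1389

C$47.14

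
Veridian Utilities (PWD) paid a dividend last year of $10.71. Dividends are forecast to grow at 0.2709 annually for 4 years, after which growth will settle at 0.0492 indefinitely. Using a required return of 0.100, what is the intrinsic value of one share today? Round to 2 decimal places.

$456.42

Two-stage DDM. Project D₁…D_4 at 0.2709, terminal growth 0.0492, discount at r = 0.1.
D_1 = 13.6113
D_2 = 17.2987
D_3 = 21.9849
D_4 = 27.9406
Terminal value at t=4: TV = D_5/(r−g) = 29.3152/(0.1−0.0492) = 577.0714
P₀ = 13.6113/(1+0.1)^1 + 17.2987/(1+0.1)^2 + 21.9849/(1+0.1)^3 + 27.9406/(1+0.1)^4 + 577.0714/(1+0.1)^4 = 456.4192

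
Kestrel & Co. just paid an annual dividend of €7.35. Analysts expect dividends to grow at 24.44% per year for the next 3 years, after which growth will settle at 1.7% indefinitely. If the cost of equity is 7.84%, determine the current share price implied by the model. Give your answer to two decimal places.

Two-stage DDM. Project D₁…D_3 at 0.2444, terminal growth 0.017, discount at r = 0.0784.
D_1 = 9.1463
D_2 = 11.3817
D_3 = 14.1634
Terminal value at t=3: TV = D_4/(r−g) = 14.4042/(0.0784−0.017) = 234.5956
P₀ = 9.1463/(1+0.0784)^1 + 11.3817/(1+0.0784)^2 + 14.1634/(1+0.0784)^3 + 234.5956/(1+0.0784)^3 = 216.6216

€216.62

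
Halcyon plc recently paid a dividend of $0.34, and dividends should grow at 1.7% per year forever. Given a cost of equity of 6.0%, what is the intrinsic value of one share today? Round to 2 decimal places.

$8.04

Gordon growth model: P₀ = D₁/(r − g). D₁ = 0.34 × (1 + 0.017) = 0.3458.
P₀ = 0.3458 / (0.06 − 0.017) = 0.3458 / 0.043 = 8.0414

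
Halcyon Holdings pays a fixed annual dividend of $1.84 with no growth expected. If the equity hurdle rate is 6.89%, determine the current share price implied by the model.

$26.71

Zero-growth DDM (perpetuity): P₀ = D/r = 1.84 / 0.0689 = 26.7054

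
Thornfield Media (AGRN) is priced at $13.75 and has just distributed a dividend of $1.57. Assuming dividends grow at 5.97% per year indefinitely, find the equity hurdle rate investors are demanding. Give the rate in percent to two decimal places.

18.07%

Rearranging the constant-growth DDM: r = D₁/P₀ + g.
D₁ = 1.57 × (1 + 0.0597) = 1.6637.
r = 1.6637 / 13.75 + 0.0597 = 0.12100 + 0.0597 = 0.18070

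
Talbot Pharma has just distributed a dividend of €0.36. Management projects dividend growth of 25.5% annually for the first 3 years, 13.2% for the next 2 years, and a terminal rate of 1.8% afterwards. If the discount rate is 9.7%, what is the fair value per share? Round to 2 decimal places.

Three-stage DDM. Project D₁…D_5; terminal Gordon value at t=5 with g = 0.018; discount at r = 0.097.
D_1 = 0.4518
D_2 = 0.5670
D_3 = 0.7116
D_4 = 0.8055
D_5 = 0.9119
TV_5 = 0.9283/(0.097−0.018) = 11.7503
P₀ = Σ Dₜ/(1+r)ᵗ + TV_5/(1+r)^5 = 9.9485

€9.95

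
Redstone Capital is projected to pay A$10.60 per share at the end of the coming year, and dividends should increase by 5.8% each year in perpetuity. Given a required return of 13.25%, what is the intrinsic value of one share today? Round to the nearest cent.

Gordon growth model: P₀ = D₁/(r − g), with D₁ = 10.60 given directly.
P₀ = 10.6000 / (0.1325 − 0.058) = 10.6000 / 0.0745 = 142.2819

A$142.28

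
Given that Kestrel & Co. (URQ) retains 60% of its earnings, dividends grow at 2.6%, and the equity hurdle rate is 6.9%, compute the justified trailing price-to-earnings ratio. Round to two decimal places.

9.54

Payout ratio b = 1 − 0.60 = 0.40.
Justified trailing P/E = b(1+g)/(r−g) = 0.40×(1+0.026)/(0.069−0.026) = 9.5442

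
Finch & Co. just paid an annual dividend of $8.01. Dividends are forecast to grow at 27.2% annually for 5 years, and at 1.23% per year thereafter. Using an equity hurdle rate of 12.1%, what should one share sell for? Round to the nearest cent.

$199.77

Two-stage DDM. Project D₁…D_5 at 0.272, terminal growth 0.0123, discount at r = 0.121.
D_1 = 10.1887
D_2 = 12.9601
D_3 = 16.4852
D_4 = 20.9692
D_5 = 26.6728
Terminal value at t=5: TV = D_6/(r−g) = 27.0008/(0.121−0.0123) = 248.3978
P₀ = 10.1887/(1+0.121)^1 + 12.9601/(1+0.121)^2 + 16.4852/(1+0.121)^3 + 20.9692/(1+0.121)^4 + 26.6728/(1+0.121)^5 + 248.3978/(1+0.121)^5 = 199.7710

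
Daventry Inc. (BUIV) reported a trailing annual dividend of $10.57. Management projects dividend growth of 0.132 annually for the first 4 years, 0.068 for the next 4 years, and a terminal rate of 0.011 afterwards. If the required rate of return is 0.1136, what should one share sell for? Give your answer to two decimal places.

$178.85

Three-stage DDM. Project D₁…D_8; terminal Gordon value at t=8 with g = 0.011; discount at r = 0.1136.
D_1 = 11.9652
D_2 = 13.5447
D_3 = 15.3325
D_4 = 17.3564
D_5 = 18.5367
D_6 = 19.7972
D_7 = 21.1434
D_8 = 22.5811
TV_8 = 22.8295/(0.1136−0.011) = 222.5100
P₀ = Σ Dₜ/(1+r)ᵗ + TV_8/(1+r)^8 = 178.8479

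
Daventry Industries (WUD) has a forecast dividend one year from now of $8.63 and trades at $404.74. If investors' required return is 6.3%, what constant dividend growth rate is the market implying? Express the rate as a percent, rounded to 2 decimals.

4.17%

From P₀ = D₁/(r − g), the implied growth is g = r − D₁/P₀.
g = 0.063 − 8.63/404.74 = 0.063 − 0.02132 = 0.04168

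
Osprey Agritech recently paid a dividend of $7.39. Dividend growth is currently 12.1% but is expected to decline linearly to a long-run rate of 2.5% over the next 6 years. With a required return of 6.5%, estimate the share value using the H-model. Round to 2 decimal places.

$242.58

H-model: P₀ = D₀[(1+g_L) + H(g_S−g_L)]/(r−g_L), with H = 6/2 = 3.
P₀ = 7.39 × [(1+0.025) + 3×(0.121−0.025)] / (0.065−0.025)
   = 7.39 × 1.3130 / 0.04 = 242.5767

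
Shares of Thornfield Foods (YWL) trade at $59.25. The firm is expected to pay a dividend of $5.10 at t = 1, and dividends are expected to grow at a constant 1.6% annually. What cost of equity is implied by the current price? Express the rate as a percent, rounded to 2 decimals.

Rearranging the constant-growth DDM: r = D₁/P₀ + g.
r = 5.1000 / 59.25 + 0.016 = 0.08608 + 0.016 = 0.10208

10.21%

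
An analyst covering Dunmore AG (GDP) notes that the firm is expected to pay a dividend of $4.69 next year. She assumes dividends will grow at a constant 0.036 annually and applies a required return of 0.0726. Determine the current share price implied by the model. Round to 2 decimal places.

$128.14

Gordon growth model: P₀ = D₁/(r − g), with D₁ = 4.69 given directly.
P₀ = 4.6900 / (0.0726 − 0.036) = 4.6900 / 0.0366 = 128.1421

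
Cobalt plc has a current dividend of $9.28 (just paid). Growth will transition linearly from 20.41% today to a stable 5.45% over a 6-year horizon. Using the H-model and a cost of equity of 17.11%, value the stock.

$119.65

H-model: P₀ = D₀[(1+g_L) + H(g_S−g_L)]/(r−g_L), with H = 6/2 = 3.
P₀ = 9.28 × [(1+0.0545) + 3×(0.2041−0.0545)] / (0.1711−0.0545)
   = 9.28 × 1.5033 / 0.1166 = 119.6451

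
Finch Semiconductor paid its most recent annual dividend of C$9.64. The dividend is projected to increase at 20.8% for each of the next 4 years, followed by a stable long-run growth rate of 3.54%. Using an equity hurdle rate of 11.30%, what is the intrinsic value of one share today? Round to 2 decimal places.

Two-stage DDM. Project D₁…D_4 at 0.208, terminal growth 0.0354, discount at r = 0.113.
D_1 = 11.6451
D_2 = 14.0673
D_3 = 16.9933
D_4 = 20.5279
Terminal value at t=4: TV = D_5/(r−g) = 21.2546/(0.113−0.0354) = 273.8995
P₀ = 11.6451/(1+0.113)^1 + 14.0673/(1+0.113)^2 + 16.9933/(1+0.113)^3 + 20.5279/(1+0.113)^4 + 273.8995/(1+0.113)^4 = 226.0096

C$226.01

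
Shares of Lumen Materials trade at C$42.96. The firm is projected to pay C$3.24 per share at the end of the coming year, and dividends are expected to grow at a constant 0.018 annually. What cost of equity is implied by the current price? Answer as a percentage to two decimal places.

Rearranging the constant-growth DDM: r = D₁/P₀ + g.
r = 3.2400 / 42.96 + 0.018 = 0.07542 + 0.018 = 0.09342

9.34%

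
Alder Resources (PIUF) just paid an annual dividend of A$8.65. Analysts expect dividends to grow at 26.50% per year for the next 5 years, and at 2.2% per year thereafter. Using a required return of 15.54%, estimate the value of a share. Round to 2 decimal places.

A$161.49

Two-stage DDM. Project D₁…D_5 at 0.265, terminal growth 0.022, discount at r = 0.1554.
D_1 = 10.9423
D_2 = 13.8419
D_3 = 17.5101
D_4 = 22.1502
D_5 = 28.0200
Terminal value at t=5: TV = D_6/(r−g) = 28.6365/(0.1554−0.022) = 214.6663
P₀ = 10.9423/(1+0.1554)^1 + 13.8419/(1+0.1554)^2 + 17.5101/(1+0.1554)^3 + 22.1502/(1+0.1554)^4 + 28.0200/(1+0.1554)^5 + 214.6663/(1+0.1554)^5 = 161.4859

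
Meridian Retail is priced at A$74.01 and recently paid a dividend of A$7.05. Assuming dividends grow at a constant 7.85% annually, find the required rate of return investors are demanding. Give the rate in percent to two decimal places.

18.12%

Rearranging the constant-growth DDM: r = D₁/P₀ + g.
D₁ = 7.05 × (1 + 0.0785) = 7.6034.
r = 7.6034 / 74.01 + 0.0785 = 0.10274 + 0.0785 = 0.18124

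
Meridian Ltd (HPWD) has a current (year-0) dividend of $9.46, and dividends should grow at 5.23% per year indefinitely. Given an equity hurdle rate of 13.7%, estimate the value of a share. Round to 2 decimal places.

$117.53

Gordon growth model: P₀ = D₁/(r − g). D₁ = 9.46 × (1 + 0.0523) = 9.9548.
P₀ = 9.9548 / (0.137 − 0.0523) = 9.9548 / 0.0847 = 117.5296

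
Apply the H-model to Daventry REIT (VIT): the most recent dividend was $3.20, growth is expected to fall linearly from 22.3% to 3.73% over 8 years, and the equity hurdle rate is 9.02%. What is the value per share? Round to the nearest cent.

H-model: P₀ = D₀[(1+g_L) + H(g_S−g_L)]/(r−g_L), with H = 8/2 = 4.
P₀ = 3.20 × [(1+0.0373) + 4×(0.223−0.0373)] / (0.0902−0.0373)
   = 3.20 × 1.7801 / 0.0529 = 107.6809

$107.68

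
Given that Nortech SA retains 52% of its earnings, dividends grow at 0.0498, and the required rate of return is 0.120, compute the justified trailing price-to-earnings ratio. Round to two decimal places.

Payout ratio b = 1 − 0.52 = 0.48.
Justified trailing P/E = b(1+g)/(r−g) = 0.48×(1+0.0498)/(0.12−0.0498) = 7.1781

7.18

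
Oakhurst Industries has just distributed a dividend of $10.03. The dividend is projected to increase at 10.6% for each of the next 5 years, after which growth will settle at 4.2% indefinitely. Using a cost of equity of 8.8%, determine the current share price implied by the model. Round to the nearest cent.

$299.32

Two-stage DDM. Project D₁…D_5 at 0.106, terminal growth 0.042, discount at r = 0.088.
D_1 = 11.0932
D_2 = 12.2691
D_3 = 13.5696
D_4 = 15.0080
D_5 = 16.5988
Terminal value at t=5: TV = D_6/(r−g) = 17.2959/(0.088−0.042) = 375.9988
P₀ = 11.0932/(1+0.088)^1 + 12.2691/(1+0.088)^2 + 13.5696/(1+0.088)^3 + 15.0080/(1+0.088)^4 + 16.5988/(1+0.088)^5 + 375.9988/(1+0.088)^5 = 299.3224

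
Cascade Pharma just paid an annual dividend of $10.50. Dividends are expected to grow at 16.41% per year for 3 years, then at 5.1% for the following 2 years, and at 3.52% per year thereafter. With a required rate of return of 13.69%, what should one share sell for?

$151.14

Three-stage DDM. Project D₁…D_5; terminal Gordon value at t=5 with g = 0.0352; discount at r = 0.1369.
D_1 = 12.2230
D_2 = 14.2289
D_3 = 16.5638
D_4 = 17.4086
D_5 = 18.2964
TV_5 = 18.9404/(0.1369−0.0352) = 186.2383
P₀ = Σ Dₜ/(1+r)ᵗ + TV_5/(1+r)^5 = 151.1367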